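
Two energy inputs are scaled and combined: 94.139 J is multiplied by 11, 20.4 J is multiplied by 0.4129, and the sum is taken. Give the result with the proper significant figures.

1.0 × 10^3 J

94.139 × 11 = 1035.529 → 1.0 × 10^3 J (2 s.f., last digit at the 10^2 place).
20.4 × 0.4129 = 8.42316 → 8.42 J (3 s.f., last digit at the 10^-2 place).
Sum: 1043.95216 J; keep the coarser place, 10^2.
Result: 1.0 × 10^3 J.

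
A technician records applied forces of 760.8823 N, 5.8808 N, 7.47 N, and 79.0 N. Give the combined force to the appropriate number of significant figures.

760.8823 N + 5.8808 N + 7.47 N + 79.0 N = 853.2331 N.
Addition/subtraction keeps the fewest decimal places: 760.8823 → 4 decimal places, 5.8808 → 4 decimal places, 7.47 → 2 decimal places, 79.0 → 1 decimal place; limit is 1.
Rounded to 1 decimal place: 853.2 N.

853.2 N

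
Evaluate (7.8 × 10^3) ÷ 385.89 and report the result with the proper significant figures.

2.0 × 10^1

(7.8 × 10^3) ÷ 385.89 = 20.2130140714…
Multiplication/division keeps the fewest significant figures: 7.8 × 10^3 → 2 s.f., 385.89 → 5 s.f.; limit is 2.
Rounded to 2 significant figures: 2.0 × 10^1.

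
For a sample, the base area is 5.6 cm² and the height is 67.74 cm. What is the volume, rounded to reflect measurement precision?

3.8 × 10² cm³

volume = 5.6 cm² × 67.74 cm = 379.344 cm³.
5.6 has 2 significant figures; 67.74 has 4.
Division/multiplication keeps the fewest: 2 significant figures.
Rounded: 3.8 × 10² cm³.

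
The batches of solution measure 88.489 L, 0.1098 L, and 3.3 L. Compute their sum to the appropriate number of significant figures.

88.489 L + 0.1098 L + 3.3 L = 91.8988 L.
Addition/subtraction keeps the fewest decimal places: 88.489 → 3 decimal places, 0.1098 → 4 decimal places, 3.3 → 1 decimal place; limit is 1.
Rounded to 1 decimal place: 91.9 L.

91.9 L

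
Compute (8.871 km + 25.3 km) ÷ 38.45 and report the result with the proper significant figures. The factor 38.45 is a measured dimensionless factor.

8.871 km + 25.3 km = 34.171 km; the sum is limited to 1 decimal place (3 s.f.).
Carrying full precision, 34.171 ÷ 38.45 = 0.888712613784… km; 38.45 has 4 s.f., so the result keeps min(3, 4) = 3 s.f.
Rounded to 3 significant figures: 0.889 km.

0.889 km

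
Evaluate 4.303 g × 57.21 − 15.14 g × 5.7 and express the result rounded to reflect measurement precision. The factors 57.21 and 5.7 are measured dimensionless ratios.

1.60 × 10^2 g

4.303 × 57.21 = 246.17463 → 246.2 g (4 s.f., last digit at the 10^-1 place).
15.14 × 5.7 = 86.298 → 86 g (2 s.f., last digit at the 10^0 place).
Difference: 159.87663 g; keep the coarser place, 10^0.
Result: 1.60 × 10^2 g.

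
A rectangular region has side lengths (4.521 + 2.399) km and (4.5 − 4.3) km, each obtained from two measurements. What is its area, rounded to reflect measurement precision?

4.521 + 2.399 = 6.920, limited to 3 d.p. → 4 s.f.; 4.5 − 4.3 = 0.2, limited to 1 d.p. → 1 s.f.
Carrying full precision, 6.920 × 0.2 = 1.384; keep min(4, 1) = 1 s.f.
Rounded to 1 significant figure: 1 km².

1 km²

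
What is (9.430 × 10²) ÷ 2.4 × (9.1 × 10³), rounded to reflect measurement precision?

(9.430 × 10²) ÷ 2.4 × (9.1 × 10³) = 3575541.66667…
Multiplication/division keeps the fewest significant figures: 9.430 × 10² → 4 s.f., 2.4 → 2 s.f., 9.1 × 10³ → 2 s.f.; limit is 2.
Rounded to 2 significant figures: 3.6 × 10⁶.

3.6 × 10⁶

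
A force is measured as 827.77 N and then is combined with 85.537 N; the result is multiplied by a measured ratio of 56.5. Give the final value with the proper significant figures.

5.16 × 10^4 N

827.77 N + 85.537 N = 913.307 N; the sum is limited to 2 decimal places (5 s.f.).
Carrying full precision, 913.307 × 56.5 = 51601.8455 N; 56.5 has 3 s.f., so the result keeps min(5, 3) = 3 s.f.
Rounded to 3 significant figures: 5.16 × 10^4 N.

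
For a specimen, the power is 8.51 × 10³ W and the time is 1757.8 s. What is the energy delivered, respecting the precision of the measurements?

energy delivered = 8.51 × 10³ W × 1757.8 s = 14958878 J.
8.51 × 10³ has 3 significant figures; 1757.8 has 5.
Division/multiplication keeps the fewest: 3 significant figures.
Rounded: 1.50 × 10⁷ J.

1.50 × 10⁷ J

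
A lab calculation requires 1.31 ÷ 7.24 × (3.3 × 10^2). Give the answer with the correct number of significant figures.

1.31 ÷ 7.24 × (3.3 × 10^2) = 59.7099447514…
Multiplication/division keeps the fewest significant figures: 1.31 → 3 s.f., 7.24 → 3 s.f., 3.3 × 10^2 → 2 s.f.; limit is 2.
Rounded to 2 significant figures: 60.

60.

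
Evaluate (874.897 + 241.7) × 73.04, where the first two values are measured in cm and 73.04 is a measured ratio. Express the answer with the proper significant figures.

8.156 × 10^4 cm

874.897 cm + 241.7 cm = 1116.597 cm; the sum is limited to 1 decimal place (5 s.f.).
Carrying full precision, 1116.597 × 73.04 = 81556.24488 cm; 73.04 has 4 s.f., so the result keeps min(5, 4) = 4 s.f.
Rounded to 4 significant figures: 8.156 × 10^4 cm.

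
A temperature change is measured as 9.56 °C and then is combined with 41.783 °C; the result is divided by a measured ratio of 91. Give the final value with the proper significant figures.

9.56 °C + 41.783 °C = 51.343 °C; the sum is limited to 2 decimal places (4 s.f.).
Carrying full precision, 51.343 ÷ 91 = 0.564208791209… °C; 91 has 2 s.f., so the result keeps min(4, 2) = 2 s.f.
Rounded to 2 significant figures: 0.56 °C.

0.56 °C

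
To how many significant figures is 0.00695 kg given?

3

0.00695: leading zeros are not significant.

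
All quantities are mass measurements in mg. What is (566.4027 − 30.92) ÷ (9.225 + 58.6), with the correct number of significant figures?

7.90

566.4027 − 30.92 = 535.4827, limited to 2 d.p. → 5 s.f.; 9.225 + 58.6 = 67.825, limited to 1 d.p. → 3 s.f.
Carrying full precision, 535.4827 ÷ 67.825 = 7.89506376705…; keep min(5, 3) = 3 s.f.
Rounded to 3 significant figures: 7.90.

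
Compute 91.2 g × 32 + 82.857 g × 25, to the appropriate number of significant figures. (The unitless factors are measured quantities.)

5.0 × 10^3 g

91.2 × 32 = 2918.4 → 2.9 × 10^3 g (2 s.f., last digit at the 10^2 place).
82.857 × 25 = 2071.425 → 2.1 × 10^3 g (2 s.f., last digit at the 10^2 place).
Sum: 4989.825 g; keep the coarser place, 10^2.
Result: 5.0 × 10^3 g.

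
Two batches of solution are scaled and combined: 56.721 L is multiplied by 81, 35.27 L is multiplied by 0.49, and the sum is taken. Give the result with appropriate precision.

4.6 × 10^3 L

56.721 × 81 = 4594.401 → 4.6 × 10^3 L (2 s.f., last digit at the 10^2 place).
35.27 × 0.49 = 17.2823 → 17 L (2 s.f., last digit at the 10^0 place).
Sum: 4611.6833 L; keep the coarser place, 10^2.
Result: 4.6 × 10^3 L.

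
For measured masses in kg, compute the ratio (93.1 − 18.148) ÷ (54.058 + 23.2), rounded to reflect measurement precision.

0.970

93.1 − 18.148 = 74.952, limited to 1 d.p. → 3 s.f.; 54.058 + 23.2 = 77.258, limited to 1 d.p. → 3 s.f.
Carrying full precision, 74.952 ÷ 77.258 = 0.970151958373…; keep min(3, 3) = 3 s.f.
Rounded to 3 significant figures: 0.970.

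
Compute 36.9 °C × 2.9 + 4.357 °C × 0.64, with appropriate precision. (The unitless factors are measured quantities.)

1.1 × 10² °C

36.9 × 2.9 = 107.01 → 1.1 × 10² °C (2 s.f., last digit at the 10^1 place).
4.357 × 0.64 = 2.78848 → 2.8 °C (2 s.f., last digit at the 10^-1 place).
Sum: 109.79848 °C; keep the coarser place, 10^1.
Result: 1.1 × 10² °C.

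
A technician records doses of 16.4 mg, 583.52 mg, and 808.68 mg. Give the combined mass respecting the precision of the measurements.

16.4 mg + 583.52 mg + 808.68 mg = 1408.60 mg.
Addition/subtraction keeps the fewest decimal places: 16.4 → 1 decimal place, 583.52 → 2 decimal places, 808.68 → 2 decimal places; limit is 1.
Rounded to 1 decimal place: 1408.6 mg.

1408.6 mg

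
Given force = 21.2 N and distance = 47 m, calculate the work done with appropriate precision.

work done = 21.2 N × 47 m = 996.4 J.
21.2 has 3 significant figures; 47 has 2.
Division/multiplication keeps the fewest: 2 significant figures.
Rounded: 1.0 × 10³ J.

1.0 × 10³ J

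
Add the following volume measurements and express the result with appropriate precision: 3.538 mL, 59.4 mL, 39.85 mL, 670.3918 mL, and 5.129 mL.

3.538 mL + 59.4 mL + 39.85 mL + 670.3918 mL + 5.129 mL = 778.3088 mL.
Addition/subtraction keeps the fewest decimal places: 3.538 → 3 decimal places, 59.4 → 1 decimal place, 39.85 → 2 decimal places, 670.3918 → 4 decimal places, 5.129 → 3 decimal places; limit is 1.
Rounded to 1 decimal place: 778.3 mL.

778.3 mL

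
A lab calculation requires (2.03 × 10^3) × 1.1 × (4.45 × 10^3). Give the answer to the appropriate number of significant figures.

9.9 × 10^6

(2.03 × 10^3) × 1.1 × (4.45 × 10^3) = 9936850
Multiplication/division keeps the fewest significant figures: 2.03 × 10^3 → 3 s.f., 1.1 → 2 s.f., 4.45 × 10^3 → 3 s.f.; limit is 2.
Rounded to 2 significant figures: 9.9 × 10^6.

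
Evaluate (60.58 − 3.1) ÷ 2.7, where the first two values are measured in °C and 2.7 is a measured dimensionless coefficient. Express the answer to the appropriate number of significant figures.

21 °C

60.58 °C − 3.1 °C = 57.48 °C; the difference is limited to 1 decimal place (3 s.f.).
Carrying full precision, 57.48 ÷ 2.7 = 21.2888888889… °C; 2.7 has 2 s.f., so the result keeps min(3, 2) = 2 s.f.
Rounded to 2 significant figures: 21 °C.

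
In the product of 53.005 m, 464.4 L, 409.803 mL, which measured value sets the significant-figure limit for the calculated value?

464.4 L

53.005 m → 5 s.f.; 464.4 L → 4 s.f.; 409.803 mL → 6 s.f.
The fewest is 4 significant figures, from 464.4 L.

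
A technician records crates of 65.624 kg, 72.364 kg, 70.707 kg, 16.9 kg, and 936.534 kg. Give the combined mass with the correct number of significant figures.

65.624 kg + 72.364 kg + 70.707 kg + 16.9 kg + 936.534 kg = 1162.129 kg.
Addition/subtraction keeps the fewest decimal places: 65.624 → 3 decimal places, 72.364 → 3 decimal places, 70.707 → 3 decimal places, 16.9 → 1 decimal place, 936.534 → 3 decimal places; limit is 1.
Rounded to 1 decimal place: 1162.1 kg.

1162.1 kg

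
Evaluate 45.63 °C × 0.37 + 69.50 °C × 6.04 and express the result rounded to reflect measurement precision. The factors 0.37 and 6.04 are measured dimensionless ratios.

45.63 × 0.37 = 16.8831 → 17 °C (2 s.f., last digit at the 10^0 place).
69.50 × 6.04 = 419.78 → 4.20 × 10^2 °C (3 s.f., last digit at the 10^0 place).
Sum: 436.6631 °C; keep the coarser place, 10^0.
Result: 437 °C.

437 °C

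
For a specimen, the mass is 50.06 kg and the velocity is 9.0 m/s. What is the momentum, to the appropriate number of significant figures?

momentum = 50.06 kg × 9.0 m/s = 450.54 kg·m/s.
50.06 has 4 significant figures; 9.0 has 2.
Division/multiplication keeps the fewest: 2 significant figures.
Rounded: 4.5 × 10² kg·m/s.

4.5 × 10² kg·m/s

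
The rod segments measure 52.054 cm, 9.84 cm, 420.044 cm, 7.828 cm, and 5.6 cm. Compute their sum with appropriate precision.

4.954 × 10^2 cm

52.054 cm + 9.84 cm + 420.044 cm + 7.828 cm + 5.6 cm = 495.366 cm.
Addition/subtraction keeps the fewest decimal places: 52.054 → 3 decimal places, 9.84 → 2 decimal places, 420.044 → 3 decimal places, 7.828 → 3 decimal places, 5.6 → 1 decimal place; limit is 1.
Rounded to 1 decimal place: 4.954 × 10^2 cm.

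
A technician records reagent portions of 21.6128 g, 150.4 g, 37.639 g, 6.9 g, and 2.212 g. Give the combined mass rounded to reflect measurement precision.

218.8 g

21.6128 g + 150.4 g + 37.639 g + 6.9 g + 2.212 g = 218.7638 g.
Addition/subtraction keeps the fewest decimal places: 21.6128 → 4 decimal places, 150.4 → 1 decimal place, 37.639 → 3 decimal places, 6.9 → 1 decimal place, 2.212 → 3 decimal places; limit is 1.
Rounded to 1 decimal place: 218.8 g.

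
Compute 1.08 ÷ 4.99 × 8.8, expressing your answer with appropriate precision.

1.08 ÷ 4.99 × 8.8 = 1.90460921844…
Multiplication/division keeps the fewest significant figures: 1.08 → 3 s.f., 4.99 → 3 s.f., 8.8 → 2 s.f.; limit is 2.
Rounded to 2 significant figures: 1.9.

1.9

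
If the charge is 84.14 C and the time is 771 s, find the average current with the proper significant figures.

0.109 A

average current = 84.14 C ÷ 771 s = 0.109130998703… A.
84.14 has 4 significant figures; 771 has 3.
Division/multiplication keeps the fewest: 3 significant figures.
Rounded: 0.109 A.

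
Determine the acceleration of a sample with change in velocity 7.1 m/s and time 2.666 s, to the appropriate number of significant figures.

2.7 m/s²

acceleration = 7.1 m/s ÷ 2.666 s = 2.66316579145… m/s².
7.1 has 2 significant figures; 2.666 has 4.
Division/multiplication keeps the fewest: 2 significant figures.
Rounded: 2.7 m/s².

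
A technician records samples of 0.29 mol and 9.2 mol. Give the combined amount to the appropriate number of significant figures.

0.29 mol + 9.2 mol = 9.49 mol.
Addition/subtraction keeps the fewest decimal places: 0.29 → 2 decimal places, 9.2 → 1 decimal place; limit is 1.
Rounded to 1 decimal place: 9.5 mol.

9.5 mol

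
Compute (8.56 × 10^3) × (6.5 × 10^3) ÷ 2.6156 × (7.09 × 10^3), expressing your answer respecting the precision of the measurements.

(8.56 × 10^3) × (6.5 × 10^3) ÷ 2.6156 × (7.09 × 10^3) = 1.50821073559 × 10^11…
Multiplication/division keeps the fewest significant figures: 8.56 × 10^3 → 3 s.f., 6.5 × 10^3 → 2 s.f., 2.6156 → 5 s.f., 7.09 × 10^3 → 3 s.f.; limit is 2.
Rounded to 2 significant figures: 1.5 × 10^11.

1.5 × 10^11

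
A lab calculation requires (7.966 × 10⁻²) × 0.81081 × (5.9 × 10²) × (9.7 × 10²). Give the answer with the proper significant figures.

(7.966 × 10⁻²) × 0.81081 × (5.9 × 10²) × (9.7 × 10²) = 36964.3560086…
Multiplication/division keeps the fewest significant figures: 7.966 × 10⁻² → 4 s.f., 0.81081 → 5 s.f., 5.9 × 10² → 2 s.f., 9.7 × 10² → 2 s.f.; limit is 2.
Rounded to 2 significant figures: 3.7 × 10⁴.

3.7 × 10⁴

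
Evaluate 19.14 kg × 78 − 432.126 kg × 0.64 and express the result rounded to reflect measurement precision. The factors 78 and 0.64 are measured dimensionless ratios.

1.2 × 10^3 kg

19.14 × 78 = 1492.92 → 1.5 × 10^3 kg (2 s.f., last digit at the 10^2 place).
432.126 × 0.64 = 276.56064 → 2.8 × 10^2 kg (2 s.f., last digit at the 10^1 place).
Difference: 1216.35936 kg; keep the coarser place, 10^2.
Result: 1.2 × 10^3 kg.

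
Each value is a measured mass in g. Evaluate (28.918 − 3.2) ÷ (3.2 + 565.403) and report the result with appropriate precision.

28.918 − 3.2 = 25.718, limited to 1 d.p. → 3 s.f.; 3.2 + 565.403 = 568.603, limited to 1 d.p. → 4 s.f.
Carrying full precision, 25.718 ÷ 568.603 = 0.0452301517931…; keep min(3, 4) = 3 s.f.
Rounded to 3 significant figures: 0.0452.

0.0452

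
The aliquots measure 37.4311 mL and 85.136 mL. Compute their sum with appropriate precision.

37.4311 mL + 85.136 mL = 122.5671 mL.
Addition/subtraction keeps the fewest decimal places: 37.4311 → 4 decimal places, 85.136 → 3 decimal places; limit is 3.
Rounded to 3 decimal places: 122.567 mL.

122.567 mL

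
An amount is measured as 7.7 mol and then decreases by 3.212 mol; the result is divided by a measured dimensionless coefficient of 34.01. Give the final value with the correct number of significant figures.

0.13 mol

7.7 mol − 3.212 mol = 4.488 mol; the difference is limited to 1 decimal place (2 s.f.).
Carrying full precision, 4.488 ÷ 34.01 = 0.131961187886… mol; 34.01 has 4 s.f., so the result keeps min(2, 4) = 2 s.f.
Rounded to 2 significant figures: 0.13 mol.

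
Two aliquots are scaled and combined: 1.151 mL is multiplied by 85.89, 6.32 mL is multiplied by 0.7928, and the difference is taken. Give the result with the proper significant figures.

1.151 × 85.89 = 98.85939 → 98.86 mL (4 s.f., last digit at the 10^-2 place).
6.32 × 0.7928 = 5.010496 → 5.01 mL (3 s.f., last digit at the 10^-2 place).
Difference: 93.848894 mL; keep the coarser place, 10^-2.
Result: 93.85 mL.

93.85 mL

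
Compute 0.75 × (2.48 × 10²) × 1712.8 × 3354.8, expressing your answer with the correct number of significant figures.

1.1 × 10⁹

0.75 × (2.48 × 10²) × 1712.8 × 3354.8 = 1.06877486784 × 10^9
Multiplication/division keeps the fewest significant figures: 0.75 → 2 s.f., 2.48 × 10² → 3 s.f., 1712.8 → 5 s.f., 3354.8 → 5 s.f.; limit is 2.
Rounded to 2 significant figures: 1.1 × 10⁹.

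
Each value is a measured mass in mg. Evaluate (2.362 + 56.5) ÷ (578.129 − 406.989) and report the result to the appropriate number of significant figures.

0.344

2.362 + 56.5 = 58.862, limited to 1 d.p. → 3 s.f.; 578.129 − 406.989 = 171.140, limited to 3 d.p. → 6 s.f.
Carrying full precision, 58.862 ÷ 171.140 = 0.3439406334…; keep min(3, 6) = 3 s.f.
Rounded to 3 significant figures: 0.344.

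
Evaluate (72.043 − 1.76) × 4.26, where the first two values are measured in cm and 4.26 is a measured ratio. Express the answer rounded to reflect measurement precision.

299 cm

72.043 cm − 1.76 cm = 70.283 cm; the difference is limited to 2 decimal places (4 s.f.).
Carrying full precision, 70.283 × 4.26 = 299.40558 cm; 4.26 has 3 s.f., so the result keeps min(4, 3) = 3 s.f.
Rounded to 3 significant figures: 299 cm.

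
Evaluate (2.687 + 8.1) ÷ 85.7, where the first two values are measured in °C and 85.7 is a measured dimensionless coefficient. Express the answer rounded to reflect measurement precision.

2.687 °C + 8.1 °C = 10.787 °C; the sum is limited to 1 decimal place (3 s.f.).
Carrying full precision, 10.787 ÷ 85.7 = 0.125869311552… °C; 85.7 has 3 s.f., so the result keeps min(3, 3) = 3 s.f.
Rounded to 3 significant figures: 0.126 °C.

0.126 °C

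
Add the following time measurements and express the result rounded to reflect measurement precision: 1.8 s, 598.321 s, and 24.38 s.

1.8 s + 598.321 s + 24.38 s = 624.501 s.
Addition/subtraction keeps the fewest decimal places: 1.8 → 1 decimal place, 598.321 → 3 decimal places, 24.38 → 2 decimal places; limit is 1.
Rounded to 1 decimal place: 624.5 s.

624.5 s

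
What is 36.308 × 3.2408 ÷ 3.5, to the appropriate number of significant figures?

36.308 × 3.2408 ÷ 3.5 = 33.6191332571…
Multiplication/division keeps the fewest significant figures: 36.308 → 5 s.f., 3.2408 → 5 s.f., 3.5 → 2 s.f.; limit is 2.
Rounded to 2 significant figures: 34.

34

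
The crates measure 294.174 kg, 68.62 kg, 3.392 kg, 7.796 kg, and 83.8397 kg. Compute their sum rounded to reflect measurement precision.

4.5782 × 10² kg

294.174 kg + 68.62 kg + 3.392 kg + 7.796 kg + 83.8397 kg = 457.8217 kg.
Addition/subtraction keeps the fewest decimal places: 294.174 → 3 decimal places, 68.62 → 2 decimal places, 3.392 → 3 decimal places, 7.796 → 3 decimal places, 83.8397 → 4 decimal places; limit is 2.
Rounded to 2 decimal places: 4.5782 × 10² kg.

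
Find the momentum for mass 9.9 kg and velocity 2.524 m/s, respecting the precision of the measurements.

25 kg·m/s

momentum = 9.9 kg × 2.524 m/s = 24.9876 kg·m/s.
9.9 has 2 significant figures; 2.524 has 4.
Division/multiplication keeps the fewest: 2 significant figures.
Rounded: 25 kg·m/s.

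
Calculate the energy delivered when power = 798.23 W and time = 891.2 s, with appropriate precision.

energy delivered = 798.23 W × 891.2 s = 711382.576 J.
798.23 has 5 significant figures; 891.2 has 4.
Division/multiplication keeps the fewest: 4 significant figures.
Rounded: 7.114 × 10^5 J.

7.114 × 10^5 J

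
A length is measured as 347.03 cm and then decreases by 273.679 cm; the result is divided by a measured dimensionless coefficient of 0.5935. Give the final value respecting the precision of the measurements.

123.6 cm

347.03 cm − 273.679 cm = 73.351 cm; the difference is limited to 2 decimal places (4 s.f.).
Carrying full precision, 73.351 ÷ 0.5935 = 123.590564448… cm; 0.5935 has 4 s.f., so the result keeps min(4, 4) = 4 s.f.
Rounded to 4 significant figures: 123.6 cm.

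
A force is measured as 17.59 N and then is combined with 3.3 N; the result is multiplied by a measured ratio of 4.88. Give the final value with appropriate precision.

102 N

17.59 N + 3.3 N = 20.89 N; the sum is limited to 1 decimal place (3 s.f.).
Carrying full precision, 20.89 × 4.88 = 101.9432 N; 4.88 has 3 s.f., so the result keeps min(3, 3) = 3 s.f.
Rounded to 3 significant figures: 102 N.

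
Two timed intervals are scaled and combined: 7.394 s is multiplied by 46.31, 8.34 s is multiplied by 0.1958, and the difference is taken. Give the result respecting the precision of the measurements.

340.8 s

7.394 × 46.31 = 342.41614 → 342.4 s (4 s.f., last digit at the 10^-1 place).
8.34 × 0.1958 = 1.632972 → 1.63 s (3 s.f., last digit at the 10^-2 place).
Difference: 340.783168 s; keep the coarser place, 10^-1.
Result: 340.8 s.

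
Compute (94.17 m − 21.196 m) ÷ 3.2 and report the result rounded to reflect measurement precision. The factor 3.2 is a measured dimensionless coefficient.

94.17 m − 21.196 m = 72.974 m; the difference is limited to 2 decimal places (4 s.f.).
Carrying full precision, 72.974 ÷ 3.2 = 22.804375 m; 3.2 has 2 s.f., so the result keeps min(4, 2) = 2 s.f.
Rounded to 2 significant figures: 23 m.

23 m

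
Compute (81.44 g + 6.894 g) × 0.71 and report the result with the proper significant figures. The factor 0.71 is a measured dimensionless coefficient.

81.44 g + 6.894 g = 88.334 g; the sum is limited to 2 decimal places (4 s.f.).
Carrying full precision, 88.334 × 0.71 = 62.71714 g; 0.71 has 2 s.f., so the result keeps min(4, 2) = 2 s.f.
Rounded to 2 significant figures: 63 g.

63 g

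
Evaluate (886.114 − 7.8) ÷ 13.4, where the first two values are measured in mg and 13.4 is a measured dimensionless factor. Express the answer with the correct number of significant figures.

65.5 mg

886.114 mg − 7.8 mg = 878.314 mg; the difference is limited to 1 decimal place (4 s.f.).
Carrying full precision, 878.314 ÷ 13.4 = 65.5458208955… mg; 13.4 has 3 s.f., so the result keeps min(4, 3) = 3 s.f.
Rounded to 3 significant figures: 65.5 mg.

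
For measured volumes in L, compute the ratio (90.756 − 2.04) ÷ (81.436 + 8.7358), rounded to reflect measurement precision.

9.839 × 10⁻¹

90.756 − 2.04 = 88.716, limited to 2 d.p. → 4 s.f.; 81.436 + 8.7358 = 90.1718, limited to 3 d.p. → 5 s.f.
Carrying full precision, 88.716 ÷ 90.1718 = 0.983855262954…; keep min(4, 5) = 4 s.f.
Rounded to 4 significant figures: 9.839 × 10⁻¹.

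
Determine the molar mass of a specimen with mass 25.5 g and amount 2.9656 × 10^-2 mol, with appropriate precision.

molar mass = 25.5 g ÷ 2.9656 × 10^-2 mol = 859.859724845… g/mol.
25.5 has 3 significant figures; 2.9656 × 10^-2 has 5.
Division/multiplication keeps the fewest: 3 significant figures.
Rounded: 860. g/mol.

860. g/mol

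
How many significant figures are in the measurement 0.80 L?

0.80: leading zeros are not significant; trailing zeros after a decimal point are significant.

2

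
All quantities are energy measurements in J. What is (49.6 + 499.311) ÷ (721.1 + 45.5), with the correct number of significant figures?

0.7160

49.6 + 499.311 = 548.911, limited to 1 d.p. → 4 s.f.; 721.1 + 45.5 = 766.6, limited to 1 d.p. → 4 s.f.
Carrying full precision, 548.911 ÷ 766.6 = 0.716033133316…; keep min(4, 4) = 4 s.f.
Rounded to 4 significant figures: 0.7160.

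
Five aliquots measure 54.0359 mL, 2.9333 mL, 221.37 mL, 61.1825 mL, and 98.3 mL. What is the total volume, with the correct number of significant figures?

54.0359 mL + 2.9333 mL + 221.37 mL + 61.1825 mL + 98.3 mL = 437.8217 mL.
Addition/subtraction keeps the fewest decimal places: 54.0359 → 4 decimal places, 2.9333 → 4 decimal places, 221.37 → 2 decimal places, 61.1825 → 4 decimal places, 98.3 → 1 decimal place; limit is 1.
Rounded to 1 decimal place: 437.8 mL.

437.8 mL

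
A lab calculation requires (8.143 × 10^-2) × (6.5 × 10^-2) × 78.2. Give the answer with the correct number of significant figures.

4.1 × 10^-1

(8.143 × 10^-2) × (6.5 × 10^-2) × 78.2 = 0.41390869
Multiplication/division keeps the fewest significant figures: 8.143 × 10^-2 → 4 s.f., 6.5 × 10^-2 → 2 s.f., 78.2 → 3 s.f.; limit is 2.
Rounded to 2 significant figures: 4.1 × 10^-1.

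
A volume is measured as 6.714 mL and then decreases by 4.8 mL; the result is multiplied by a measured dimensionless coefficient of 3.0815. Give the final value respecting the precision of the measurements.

6.714 mL − 4.8 mL = 1.914 mL; the difference is limited to 1 decimal place (2 s.f.).
Carrying full precision, 1.914 × 3.0815 = 5.897991 mL; 3.0815 has 5 s.f., so the result keeps min(2, 5) = 2 s.f.
Rounded to 2 significant figures: 5.9 mL.

5.9 mL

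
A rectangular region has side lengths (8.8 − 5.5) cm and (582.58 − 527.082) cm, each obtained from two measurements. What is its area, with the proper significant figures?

1.8 × 10^2 cm²

8.8 − 5.5 = 3.3, limited to 1 d.p. → 2 s.f.; 582.58 − 527.082 = 55.498, limited to 2 d.p. → 4 s.f.
Carrying full precision, 3.3 × 55.498 = 183.1434; keep min(2, 4) = 2 s.f.
Rounded to 2 significant figures: 1.8 × 10^2 cm².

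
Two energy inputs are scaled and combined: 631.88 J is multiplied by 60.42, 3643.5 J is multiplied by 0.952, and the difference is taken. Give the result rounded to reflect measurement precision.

631.88 × 60.42 = 38178.1896 → 3.818 × 10⁴ J (4 s.f., last digit at the 10^1 place).
3643.5 × 0.952 = 3468.612 → 3.47 × 10³ J (3 s.f., last digit at the 10^1 place).
Difference: 34709.5776 J; keep the coarser place, 10^1.
Result: 3.471 × 10⁴ J.

3.471 × 10⁴ J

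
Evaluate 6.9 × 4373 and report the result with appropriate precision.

6.9 × 4373 = 30173.7
Multiplication/division keeps the fewest significant figures: 6.9 → 2 s.f., 4373 → 4 s.f.; limit is 2.
Rounded to 2 significant figures: 3.0 × 10^4.

3.0 × 10^4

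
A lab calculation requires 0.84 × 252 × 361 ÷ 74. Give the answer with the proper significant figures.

1.0 × 10³

0.84 × 252 × 361 ÷ 74 = 1032.65513514…
Multiplication/division keeps the fewest significant figures: 0.84 → 2 s.f., 252 → 3 s.f., 361 → 3 s.f., 74 → 2 s.f.; limit is 2.
Rounded to 2 significant figures: 1.0 × 10³.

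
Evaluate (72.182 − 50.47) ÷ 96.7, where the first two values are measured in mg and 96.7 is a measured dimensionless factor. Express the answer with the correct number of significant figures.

72.182 mg − 50.47 mg = 21.712 mg; the difference is limited to 2 decimal places (4 s.f.).
Carrying full precision, 21.712 ÷ 96.7 = 0.224529472596… mg; 96.7 has 3 s.f., so the result keeps min(4, 3) = 3 s.f.
Rounded to 3 significant figures: 0.225 mg.

0.225 mg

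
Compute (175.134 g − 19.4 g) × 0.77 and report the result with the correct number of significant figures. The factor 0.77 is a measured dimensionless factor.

1.2 × 10² g

175.134 g − 19.4 g = 155.734 g; the difference is limited to 1 decimal place (4 s.f.).
Carrying full precision, 155.734 × 0.77 = 119.91518 g; 0.77 has 2 s.f., so the result keeps min(4, 2) = 2 s.f.
Rounded to 2 significant figures: 1.2 × 10² g.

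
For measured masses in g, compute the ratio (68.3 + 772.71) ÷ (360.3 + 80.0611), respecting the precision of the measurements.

68.3 + 772.71 = 841.01, limited to 1 d.p. → 4 s.f.; 360.3 + 80.0611 = 440.3611, limited to 1 d.p. → 4 s.f.
Carrying full precision, 841.01 ÷ 440.3611 = 1.9098190099…; keep min(4, 4) = 4 s.f.
Rounded to 4 significant figures: 1.910.

1.910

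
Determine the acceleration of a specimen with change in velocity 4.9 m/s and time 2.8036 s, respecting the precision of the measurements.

acceleration = 4.9 m/s ÷ 2.8036 s = 1.74775288914… m/s².
4.9 has 2 significant figures; 2.8036 has 5.
Division/multiplication keeps the fewest: 2 significant figures.
Rounded: 1.7 m/s².

1.7 m/s²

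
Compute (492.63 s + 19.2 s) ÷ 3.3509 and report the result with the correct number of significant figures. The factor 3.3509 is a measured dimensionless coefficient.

152.7 s

492.63 s + 19.2 s = 511.83 s; the sum is limited to 1 decimal place (4 s.f.).
Carrying full precision, 511.83 ÷ 3.3509 = 152.744038915… s; 3.3509 has 5 s.f., so the result keeps min(4, 5) = 4 s.f.
Rounded to 4 significant figures: 152.7 s.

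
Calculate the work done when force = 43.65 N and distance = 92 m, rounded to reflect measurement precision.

work done = 43.65 N × 92 m = 4015.8 J.
43.65 has 4 significant figures; 92 has 2.
Division/multiplication keeps the fewest: 2 significant figures.
Rounded: 4.0 × 10^3 J.

4.0 × 10^3 J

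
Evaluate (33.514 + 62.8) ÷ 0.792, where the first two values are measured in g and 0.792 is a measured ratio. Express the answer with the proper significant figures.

33.514 g + 62.8 g = 96.314 g; the sum is limited to 1 decimal place (3 s.f.).
Carrying full precision, 96.314 ÷ 0.792 = 121.608585859… g; 0.792 has 3 s.f., so the result keeps min(3, 3) = 3 s.f.
Rounded to 3 significant figures: 122 g.

122 g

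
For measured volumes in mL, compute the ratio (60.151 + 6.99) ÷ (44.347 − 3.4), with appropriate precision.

60.151 + 6.99 = 67.141, limited to 2 d.p. → 4 s.f.; 44.347 − 3.4 = 40.947, limited to 1 d.p. → 3 s.f.
Carrying full precision, 67.141 ÷ 40.947 = 1.63970498449…; keep min(4, 3) = 3 s.f.
Rounded to 3 significant figures: 1.64.

1.64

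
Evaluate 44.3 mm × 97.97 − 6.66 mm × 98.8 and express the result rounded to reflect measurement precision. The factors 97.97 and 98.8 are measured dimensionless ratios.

44.3 × 97.97 = 4340.071 → 4.34 × 10³ mm (3 s.f., last digit at the 10^1 place).
6.66 × 98.8 = 658.008 → 658 mm (3 s.f., last digit at the 10^0 place).
Difference: 3682.063 mm; keep the coarser place, 10^1.
Result: 3.68 × 10³ mm.

3.68 × 10³ mm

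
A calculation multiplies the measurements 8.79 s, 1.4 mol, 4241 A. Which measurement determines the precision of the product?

1.4 mol

8.79 s → 3 s.f.; 1.4 mol → 2 s.f.; 4241 A → 4 s.f.
The fewest is 2 significant figures, from 1.4 mol.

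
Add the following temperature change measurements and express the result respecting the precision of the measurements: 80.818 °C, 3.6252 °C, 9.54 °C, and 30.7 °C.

80.818 °C + 3.6252 °C + 9.54 °C + 30.7 °C = 124.6832 °C.
Addition/subtraction keeps the fewest decimal places: 80.818 → 3 decimal places, 3.6252 → 4 decimal places, 9.54 → 2 decimal places, 30.7 → 1 decimal place; limit is 1.
Rounded to 1 decimal place: 124.7 °C.

124.7 °C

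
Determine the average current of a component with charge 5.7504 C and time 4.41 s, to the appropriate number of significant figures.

average current = 5.7504 C ÷ 4.41 s = 1.30394557823… A.
5.7504 has 5 significant figures; 4.41 has 3.
Division/multiplication keeps the fewest: 3 significant figures.
Rounded: 1.30 A.

1.30 A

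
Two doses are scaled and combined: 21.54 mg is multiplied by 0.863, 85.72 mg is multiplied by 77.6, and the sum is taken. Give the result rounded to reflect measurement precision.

6.67 × 10^3 mg

21.54 × 0.863 = 18.58902 → 18.6 mg (3 s.f., last digit at the 10^-1 place).
85.72 × 77.6 = 6651.872 → 6.65 × 10^3 mg (3 s.f., last digit at the 10^1 place).
Sum: 6670.46102 mg; keep the coarser place, 10^1.
Result: 6.67 × 10^3 mg.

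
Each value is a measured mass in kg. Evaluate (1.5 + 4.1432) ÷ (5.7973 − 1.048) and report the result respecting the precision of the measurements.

1.2

1.5 + 4.1432 = 5.6432, limited to 1 d.p. → 2 s.f.; 5.7973 − 1.048 = 4.7493, limited to 3 d.p. → 4 s.f.
Carrying full precision, 5.6432 ÷ 4.7493 = 1.18821721096…; keep min(2, 4) = 2 s.f.
Rounded to 2 significant figures: 1.2.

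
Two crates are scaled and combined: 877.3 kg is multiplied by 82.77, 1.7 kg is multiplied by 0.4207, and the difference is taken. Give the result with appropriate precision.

877.3 × 82.77 = 72614.121 → 7.261 × 10^4 kg (4 s.f., last digit at the 10^1 place).
1.7 × 0.4207 = 0.71519 → 0.72 kg (2 s.f., last digit at the 10^-2 place).
Difference: 72613.40581 kg; keep the coarser place, 10^1.
Result: 7.261 × 10^4 kg.

7.261 × 10^4 kg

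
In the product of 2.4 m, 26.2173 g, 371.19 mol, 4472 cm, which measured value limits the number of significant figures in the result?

2.4 m → 2 s.f.; 26.2173 g → 6 s.f.; 371.19 mol → 5 s.f.; 4472 cm → 4 s.f.
The fewest is 2 significant figures, from 2.4 m.

2.4 m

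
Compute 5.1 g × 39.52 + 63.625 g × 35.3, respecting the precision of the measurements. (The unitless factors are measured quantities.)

2.45 × 10^3 g

5.1 × 39.52 = 201.552 → 2.0 × 10^2 g (2 s.f., last digit at the 10^1 place).
63.625 × 35.3 = 2245.9625 → 2.25 × 10^3 g (3 s.f., last digit at the 10^1 place).
Sum: 2447.5145 g; keep the coarser place, 10^1.
Result: 2.45 × 10^3 g.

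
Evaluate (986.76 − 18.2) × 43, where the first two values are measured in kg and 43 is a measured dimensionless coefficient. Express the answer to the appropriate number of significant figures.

986.76 kg − 18.2 kg = 968.56 kg; the difference is limited to 1 decimal place (4 s.f.).
Carrying full precision, 968.56 × 43 = 41648.08 kg; 43 has 2 s.f., so the result keeps min(4, 2) = 2 s.f.
Rounded to 2 significant figures: 4.2 × 10^4 kg.

4.2 × 10^4 kg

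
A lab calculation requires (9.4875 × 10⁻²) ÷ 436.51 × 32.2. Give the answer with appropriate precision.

7.00 × 10⁻³

(9.4875 × 10⁻²) ÷ 436.51 × 32.2 = 0.00699863691553…
Multiplication/division keeps the fewest significant figures: 9.4875 × 10⁻² → 5 s.f., 436.51 → 5 s.f., 32.2 → 3 s.f.; limit is 3.
Rounded to 3 significant figures: 7.00 × 10⁻³.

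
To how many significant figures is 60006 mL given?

60006: zeros between nonzero digits are significant.

5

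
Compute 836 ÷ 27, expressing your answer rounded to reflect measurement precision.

31

836 ÷ 27 = 30.962962963…
Multiplication/division keeps the fewest significant figures: 836 → 3 s.f., 27 → 2 s.f.; limit is 2.
Rounded to 2 significant figures: 31.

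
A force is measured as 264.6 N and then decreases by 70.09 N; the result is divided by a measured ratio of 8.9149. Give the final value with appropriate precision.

21.82 N

264.6 N − 70.09 N = 194.51 N; the difference is limited to 1 decimal place (4 s.f.).
Carrying full precision, 194.51 ÷ 8.9149 = 21.8185285309… N; 8.9149 has 5 s.f., so the result keeps min(4, 5) = 4 s.f.
Rounded to 4 significant figures: 21.82 N.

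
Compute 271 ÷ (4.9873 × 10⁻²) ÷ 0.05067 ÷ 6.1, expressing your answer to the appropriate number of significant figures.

271 ÷ (4.9873 × 10⁻²) ÷ 0.05067 ÷ 6.1 = 17580.1695209…
Multiplication/division keeps the fewest significant figures: 271 → 3 s.f., 4.9873 × 10⁻² → 5 s.f., 0.05067 → 4 s.f., 6.1 → 2 s.f.; limit is 2.
Rounded to 2 significant figures: 1.8 × 10⁴.

1.8 × 10⁴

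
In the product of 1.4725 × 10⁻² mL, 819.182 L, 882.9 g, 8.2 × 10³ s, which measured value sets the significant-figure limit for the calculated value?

8.2 × 10³ s

1.4725 × 10⁻² mL → 5 s.f.; 819.182 L → 6 s.f.; 882.9 g → 4 s.f.; 8.2 × 10³ s → 2 s.f.
The fewest is 2 significant figures, from 8.2 × 10³ s.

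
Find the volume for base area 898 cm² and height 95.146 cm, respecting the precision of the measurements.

8.54 × 10⁴ cm³

volume = 898 cm² × 95.146 cm = 85441.108 cm³.
898 has 3 significant figures; 95.146 has 5.
Division/multiplication keeps the fewest: 3 significant figures.
Rounded: 8.54 × 10⁴ cm³.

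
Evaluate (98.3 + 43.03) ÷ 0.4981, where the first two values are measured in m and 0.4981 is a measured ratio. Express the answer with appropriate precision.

283.7 m

98.3 m + 43.03 m = 141.33 m; the sum is limited to 1 decimal place (4 s.f.).
Carrying full precision, 141.33 ÷ 0.4981 = 283.73820518… m; 0.4981 has 4 s.f., so the result keeps min(4, 4) = 4 s.f.
Rounded to 4 significant figures: 283.7 m.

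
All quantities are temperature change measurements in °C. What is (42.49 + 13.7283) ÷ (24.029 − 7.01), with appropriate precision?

42.49 + 13.7283 = 56.2183, limited to 2 d.p. → 4 s.f.; 24.029 − 7.01 = 17.019, limited to 2 d.p. → 4 s.f.
Carrying full precision, 56.2183 ÷ 17.019 = 3.30326693695…; keep min(4, 4) = 4 s.f.
Rounded to 4 significant figures: 3.303.

3.303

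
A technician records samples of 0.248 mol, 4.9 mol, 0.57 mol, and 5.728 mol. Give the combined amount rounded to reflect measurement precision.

11.4 mol

0.248 mol + 4.9 mol + 0.57 mol + 5.728 mol = 11.446 mol.
Addition/subtraction keeps the fewest decimal places: 0.248 → 3 decimal places, 4.9 → 1 decimal place, 0.57 → 2 decimal places, 5.728 → 3 decimal places; limit is 1.
Rounded to 1 decimal place: 11.4 mol.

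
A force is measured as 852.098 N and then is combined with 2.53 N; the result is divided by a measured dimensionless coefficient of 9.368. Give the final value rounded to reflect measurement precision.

91.23 N

852.098 N + 2.53 N = 854.628 N; the sum is limited to 2 decimal places (5 s.f.).
Carrying full precision, 854.628 ÷ 9.368 = 91.2284372331… N; 9.368 has 4 s.f., so the result keeps min(5, 4) = 4 s.f.
Rounded to 4 significant figures: 91.23 N.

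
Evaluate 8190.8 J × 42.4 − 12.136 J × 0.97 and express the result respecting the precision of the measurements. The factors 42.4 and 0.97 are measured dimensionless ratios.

3.47 × 10^5 J

8190.8 × 42.4 = 347289.92 → 3.47 × 10^5 J (3 s.f., last digit at the 10^3 place).
12.136 × 0.97 = 11.77192 → 12 J (2 s.f., last digit at the 10^0 place).
Difference: 347278.14808 J; keep the coarser place, 10^3.
Result: 3.47 × 10^5 J.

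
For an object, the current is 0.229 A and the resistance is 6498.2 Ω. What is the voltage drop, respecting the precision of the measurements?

1.49 × 10³ V

voltage drop = 0.229 A × 6498.2 Ω = 1488.0878 V.
0.229 has 3 significant figures; 6498.2 has 5.
Division/multiplication keeps the fewest: 3 significant figures.
Rounded: 1.49 × 10³ V.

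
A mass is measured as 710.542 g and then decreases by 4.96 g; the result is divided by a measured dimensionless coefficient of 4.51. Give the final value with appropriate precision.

710.542 g − 4.96 g = 705.582 g; the difference is limited to 2 decimal places (5 s.f.).
Carrying full precision, 705.582 ÷ 4.51 = 156.448337029… g; 4.51 has 3 s.f., so the result keeps min(5, 3) = 3 s.f.
Rounded to 3 significant figures: 156 g.

156 g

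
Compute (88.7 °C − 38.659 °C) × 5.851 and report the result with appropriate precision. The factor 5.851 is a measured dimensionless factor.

293 °C

88.7 °C − 38.659 °C = 50.041 °C; the difference is limited to 1 decimal place (3 s.f.).
Carrying full precision, 50.041 × 5.851 = 292.789891 °C; 5.851 has 4 s.f., so the result keeps min(3, 4) = 3 s.f.
Rounded to 3 significant figures: 293 °C.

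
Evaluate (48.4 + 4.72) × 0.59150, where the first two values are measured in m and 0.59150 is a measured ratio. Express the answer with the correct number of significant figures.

48.4 m + 4.72 m = 53.12 m; the sum is limited to 1 decimal place (3 s.f.).
Carrying full precision, 53.12 × 0.59150 = 31.42048 m; 0.59150 has 5 s.f., so the result keeps min(3, 5) = 3 s.f.
Rounded to 3 significant figures: 31.4 m.

31.4 m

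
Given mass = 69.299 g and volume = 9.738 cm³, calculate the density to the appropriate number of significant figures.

7.116 g/cm³

density = 69.299 g ÷ 9.738 cm³ = 7.11634832614… g/cm³.
69.299 has 5 significant figures; 9.738 has 4.
Division/multiplication keeps the fewest: 4 significant figures.
Rounded: 7.116 g/cm³.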